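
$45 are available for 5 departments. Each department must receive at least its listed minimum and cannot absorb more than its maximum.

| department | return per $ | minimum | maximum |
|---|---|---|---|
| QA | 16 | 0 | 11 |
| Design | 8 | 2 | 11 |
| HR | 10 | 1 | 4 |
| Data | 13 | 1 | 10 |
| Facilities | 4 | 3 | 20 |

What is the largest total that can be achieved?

470

Meeting every minimum uses 0+2+1+1+3 = 7 $, leaving 38.
Highest return per $ first: QA 16 > Data 13 > HR 10 > Design 8 > Facilities 4.
QA: +11 to 11 (cap) → 27 left.
Give Data 9 more to hit its cap of 10 → 18 left.
Give HR 3 more to hit its cap of 4 → 15 left.
Give Design 9 more to hit its cap of 11 → 6 left.
Facilities has room for 17 more but only 6 remain, so it gets 9.
Total = 16×11 + 8×11 + 10×4 + 13×10 + 4×9 = 470.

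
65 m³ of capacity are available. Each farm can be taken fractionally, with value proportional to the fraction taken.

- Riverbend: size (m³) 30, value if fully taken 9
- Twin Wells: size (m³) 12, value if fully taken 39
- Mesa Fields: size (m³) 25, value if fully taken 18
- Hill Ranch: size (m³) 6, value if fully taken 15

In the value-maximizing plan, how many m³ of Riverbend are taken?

22

Sort by value density: Twin Wells 39/12≈3.25, Hill Ranch 15/6≈2.5, Mesa Fields 18/25≈0.72, Riverbend 9/30≈0.3.
Twin Wells: take in full, 12 m³ for value 39 → 53 left.
Hill Ranch: take in full, 6 m³ for value 15 → 47 left.
Mesa Fields: take in full, 25 m³ for value 18 → 22 left.
22 m³ left: a 22/30 share of Riverbend gives 9×22/30 = 6.6.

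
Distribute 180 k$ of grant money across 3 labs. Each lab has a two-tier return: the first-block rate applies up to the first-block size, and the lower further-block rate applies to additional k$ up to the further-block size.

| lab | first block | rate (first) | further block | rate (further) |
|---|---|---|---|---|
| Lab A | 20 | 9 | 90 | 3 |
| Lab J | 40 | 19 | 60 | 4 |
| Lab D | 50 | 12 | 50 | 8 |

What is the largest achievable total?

Rank every tier by rate: Lab J/first 19 > Lab D/first 12 > Lab A/first 9 > Lab D/second 8 > Lab J/second 4 > Lab A/second 3.
Fill Lab J first block (40 at 19) → 140 left.
Lab D first at 12: fill all 50 → 90 left.
Lab A/first (9): +20 → 70 left.
Lab D second at 8: fill all 50 → 20 left.
Lab J/second: +20 of 60 at 4; pool empty.
Total = 19×40 + 12×50 + 9×20 + 8×50 + 4×20 = 2020.

2020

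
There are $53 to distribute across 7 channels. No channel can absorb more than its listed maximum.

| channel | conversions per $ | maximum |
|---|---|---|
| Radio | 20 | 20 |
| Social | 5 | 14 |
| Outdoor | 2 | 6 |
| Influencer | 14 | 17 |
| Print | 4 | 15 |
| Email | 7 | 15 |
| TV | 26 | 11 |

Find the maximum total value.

959

Highest conversions per $ first: TV 26 > Radio 20 > Influencer 14 > Email 7 > Social 5 > Print 4 > Outdoor 2.
TV takes 11 to reach its cap of 11 → 42 left.
Radio: +20 to 20 (cap) → 22 left.
Influencer: +17 to 17 (cap) → 5 left.
Email has room for 15 but only 5 remain, so it gets 5.
Total = 20×20 + 14×17 + 7×5 + 26×11 = 959.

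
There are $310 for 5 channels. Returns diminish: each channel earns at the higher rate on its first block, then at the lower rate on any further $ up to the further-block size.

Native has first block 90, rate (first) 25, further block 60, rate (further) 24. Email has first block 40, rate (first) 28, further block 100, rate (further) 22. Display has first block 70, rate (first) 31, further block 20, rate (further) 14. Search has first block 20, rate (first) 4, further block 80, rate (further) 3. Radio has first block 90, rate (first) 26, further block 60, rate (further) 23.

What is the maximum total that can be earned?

8360

Rank every tier by rate: Display/first 31 > Email/first 28 > Radio/first 26 > Native/first 25 > Native/second 24 > Radio/second 23 > Email/second 22 > Display/second 14 > Search/first 4 > Search/second 3.
Display/first (31): +70 → 240 left.
Email/first (28): +40 → 200 left.
Fill Radio first block (90 at 26) → 110 left.
Native/first (25): +90 → 20 left.
Native second at 24: only 20 left, fill 20.
Total = 31×70 + 28×40 + 26×90 + 25×90 + 24×20 = 8360.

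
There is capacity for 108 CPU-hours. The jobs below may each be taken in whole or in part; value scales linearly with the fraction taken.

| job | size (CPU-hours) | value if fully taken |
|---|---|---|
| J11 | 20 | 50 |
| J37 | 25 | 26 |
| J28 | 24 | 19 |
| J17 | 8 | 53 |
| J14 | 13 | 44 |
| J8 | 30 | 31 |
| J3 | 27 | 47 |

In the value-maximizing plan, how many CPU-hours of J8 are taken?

Sort by value density: J17 53/8≈6.62, J14 44/13≈3.38, J11 50/20≈2.5, J3 47/27≈1.74, J37 26/25≈1.04, J8 31/30≈1.03, J28 19/24≈0.792.
J17: take in full, 8 CPU-hours for value 53 → 100 left.
Take all of J14 (13 CPU-hours, value 44) → 87 CPU-hours left.
All 20 CPU-hours of J11 fit (value 50) → 67 remain.
Take all of J3 (27 CPU-hours, value 47) → 40 CPU-hours left.
Take all of J37 (25 CPU-hours, value 26) → 15 CPU-hours left.
Only 15 CPU-hours remain; take 15/30 of J8 for value 31×15/30 = 15.5.

15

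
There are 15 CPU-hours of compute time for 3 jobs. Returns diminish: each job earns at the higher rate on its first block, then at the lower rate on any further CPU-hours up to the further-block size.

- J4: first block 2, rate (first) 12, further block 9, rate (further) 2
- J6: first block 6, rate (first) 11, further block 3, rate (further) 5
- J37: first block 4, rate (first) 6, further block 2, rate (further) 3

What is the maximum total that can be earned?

Rank every tier by rate: J4/tier1 12 > J6/tier1 11 > J37/tier1 6 > J6/tier2 5 > J37/tier2 3 > J4/tier2 2.
J4 tier1 at 12: fill all 2 ; 13 left.
J6/tier1 (11): +6 ; 7 left.
J37/tier1 (6): +4 ; 3 left.
J6/tier2 (5): +3 ; 0 left.
Total = 12×2 + 11×6 + 6×4 + 5×3 = 129.

129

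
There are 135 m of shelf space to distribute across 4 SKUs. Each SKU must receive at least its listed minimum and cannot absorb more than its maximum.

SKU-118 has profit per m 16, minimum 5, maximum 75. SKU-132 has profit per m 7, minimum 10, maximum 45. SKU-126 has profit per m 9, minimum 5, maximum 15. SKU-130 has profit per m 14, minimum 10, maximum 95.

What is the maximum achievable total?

Meeting every minimum uses 5+10+5+10 = 30 m, leaving 105.
Rank by profit per m: SKU-118 16 > SKU-130 14 > SKU-126 9 > SKU-132 7.
SKU-118: +70 to 75 (cap) → 35 left.
SKU-130 has room for 85 more but only 35 remain, so it gets 45.
Total = 16×75 + 7×10 + 9×5 + 14×45 = 1945.

1945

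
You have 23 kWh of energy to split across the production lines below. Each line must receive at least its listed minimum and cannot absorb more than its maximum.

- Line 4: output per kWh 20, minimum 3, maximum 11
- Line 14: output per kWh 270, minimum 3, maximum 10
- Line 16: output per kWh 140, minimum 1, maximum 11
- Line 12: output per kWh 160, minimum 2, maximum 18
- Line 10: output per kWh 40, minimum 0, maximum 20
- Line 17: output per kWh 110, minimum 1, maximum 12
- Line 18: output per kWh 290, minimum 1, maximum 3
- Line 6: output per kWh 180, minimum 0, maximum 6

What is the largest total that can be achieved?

Meeting every minimum uses 3+3+1+2+0+1+1+0 = 11 kWh, leaving 12.
Order the production lines by output per kWh: Line 18 290 > Line 14 270 > Line 6 180 > Line 12 160 > Line 16 140 > Line 17 110 > Line 10 40 > Line 4 20.
Give Line 18 2 more to hit its cap of 3 — 10 left.
Line 14: +7 to 10 (cap) — 3 left.
Line 6: +3 (room for 6) → 3. Pool exhausted.
Total = 20×3 + 270×10 + 140×1 + 160×2 + 110×1 + 290×3 + 180×3 = 4740.

4740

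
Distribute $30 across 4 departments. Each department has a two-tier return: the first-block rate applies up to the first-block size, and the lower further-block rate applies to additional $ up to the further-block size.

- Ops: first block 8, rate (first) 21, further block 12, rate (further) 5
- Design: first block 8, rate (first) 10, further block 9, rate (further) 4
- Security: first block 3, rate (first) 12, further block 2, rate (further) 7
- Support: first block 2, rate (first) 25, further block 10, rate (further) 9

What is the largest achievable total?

415

Treat each block as its own option and order by rate: Support/tier1 25 > Ops/tier1 21 > Security/tier1 12 > Design/tier1 10 > Support/tier2 9 > Security/tier2 7 > Ops/tier2 5 > Design/tier2 4.
Fill Support tier1 block (2 at 25) ; 28 left.
Ops tier1 at 21: fill all 8 ; 20 left.
Fill Security tier1 block (3 at 12) ; 17 left.
Design/tier1 (10): +8 ; 9 left.
Support/tier2: +9 of 10 at 9; pool empty.
Total = 25×2 + 21×8 + 12×3 + 10×8 + 9×9 = 415.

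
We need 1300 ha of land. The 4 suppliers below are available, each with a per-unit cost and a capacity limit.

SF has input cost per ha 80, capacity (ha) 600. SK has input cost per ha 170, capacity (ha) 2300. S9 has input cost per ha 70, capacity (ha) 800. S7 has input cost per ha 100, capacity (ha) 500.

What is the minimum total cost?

96000

Cheapest first:
Take 800 from S9 at 70 — need 500 more.
SF (80): take the remaining 500 — done.
S7, SK: unused.
Cost = 800×70 + 500×80 = 96000.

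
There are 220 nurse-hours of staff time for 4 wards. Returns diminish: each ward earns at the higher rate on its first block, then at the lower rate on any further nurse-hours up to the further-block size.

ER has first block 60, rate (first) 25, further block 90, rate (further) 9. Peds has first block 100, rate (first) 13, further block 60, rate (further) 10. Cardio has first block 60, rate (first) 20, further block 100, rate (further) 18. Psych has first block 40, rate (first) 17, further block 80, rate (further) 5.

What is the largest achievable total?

Order all 8 blocks by rate: ER/first 25 > Cardio/first 20 > Cardio/second 18 > Psych/first 17 > Peds/first 13 > Peds/second 10 > ER/second 9 > Psych/second 5.
Fill ER first block (60 at 25) ; 160 left.
Cardio first at 20: fill all 60 ; 100 left.
Fill Cardio second block (100 at 18) ; 0 left.
Total = 25×60 + 20×60 + 18×100 = 4500.

4500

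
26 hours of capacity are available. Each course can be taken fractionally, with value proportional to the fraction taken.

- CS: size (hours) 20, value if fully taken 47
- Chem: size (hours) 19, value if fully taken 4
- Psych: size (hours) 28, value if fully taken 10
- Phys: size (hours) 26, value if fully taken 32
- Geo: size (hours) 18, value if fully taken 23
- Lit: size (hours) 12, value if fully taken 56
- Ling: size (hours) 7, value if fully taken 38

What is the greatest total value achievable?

110.45

Rank by value-to-size ratio: Ling 38/7≈5.43, Lit 56/12≈4.67, CS 47/20≈2.35, Geo 23/18≈1.28, Phys 32/26≈1.23, Psych 10/28≈0.357, Chem 4/19≈0.211.
All 7 hours of Ling fit (value 38) → 19 remain.
Lit: take in full, 12 hours for value 56 → 7 left.
Fill the last 7 hours with part of CS: 7/20 of it earns 16.45.
Total value = 110.45.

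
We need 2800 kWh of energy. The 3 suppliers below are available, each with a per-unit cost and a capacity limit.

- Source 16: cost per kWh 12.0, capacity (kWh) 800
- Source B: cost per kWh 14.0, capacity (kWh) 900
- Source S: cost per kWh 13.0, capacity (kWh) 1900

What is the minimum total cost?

Use suppliers in increasing cost order.
Source 16 at 12.0: take all 800 kWh → 2000 still needed.
Take 1900 from Source S at 13.0 → need 100 more.
Source B at 14.0: take 100 of its 900 → requirement met.
Cost = 800×12.0 + 1900×13.0 + 100×14.0 = 35700.

35700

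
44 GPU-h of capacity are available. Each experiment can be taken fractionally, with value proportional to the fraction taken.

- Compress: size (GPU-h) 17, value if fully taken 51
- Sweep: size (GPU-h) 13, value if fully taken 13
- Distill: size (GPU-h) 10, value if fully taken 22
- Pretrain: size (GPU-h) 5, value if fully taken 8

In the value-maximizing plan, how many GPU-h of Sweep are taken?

Best value per unit of size first: Compress 51/17≈3, Distill 22/10≈2.2, Pretrain 8/5≈1.6, Sweep 13/13≈1.
All 17 GPU-h of Compress fit (value 51) — 27 remain.
Distill: take in full, 10 GPU-h for value 22 — 17 left.
Take all of Pretrain (5 GPU-h, value 8) — 12 GPU-h left.
Only 12 GPU-h remain; take 12/13 of Sweep for value 13×12/13 = 12.

12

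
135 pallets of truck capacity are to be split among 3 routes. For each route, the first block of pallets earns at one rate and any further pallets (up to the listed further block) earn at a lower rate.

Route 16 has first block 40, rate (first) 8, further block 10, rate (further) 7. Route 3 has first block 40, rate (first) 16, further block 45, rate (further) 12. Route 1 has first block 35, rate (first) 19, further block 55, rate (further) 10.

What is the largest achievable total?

1995

Order all 6 blocks by rate: Route 1/T1 19 > Route 3/T1 16 > Route 3/T2 12 > Route 1/T2 10 > Route 16/T1 8 > Route 16/T2 7.
Route 1/T1 (19): +35 → 100 left.
Fill Route 3 T1 block (40 at 16) → 60 left.
Route 3/T2 (12): +45 → 15 left.
Route 1 T2 at 10: only 15 left, fill 15.
Total = 19×35 + 16×40 + 12×45 + 10×15 = 1995.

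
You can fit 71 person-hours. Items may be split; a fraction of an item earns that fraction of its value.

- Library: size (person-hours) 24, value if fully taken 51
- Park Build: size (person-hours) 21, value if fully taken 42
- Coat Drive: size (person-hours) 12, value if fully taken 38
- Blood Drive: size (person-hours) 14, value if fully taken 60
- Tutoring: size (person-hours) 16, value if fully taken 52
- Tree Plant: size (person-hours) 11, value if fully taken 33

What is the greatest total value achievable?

Sort by value density: Blood Drive 60/14≈4.29, Tutoring 52/16≈3.25, Coat Drive 38/12≈3.17, Tree Plant 33/11≈3, Library 51/24≈2.12, Park Build 42/21≈2.
Blood Drive: take in full, 14 person-hours for value 60 → 57 left.
Tutoring: take in full, 16 person-hours for value 52 → 41 left.
Coat Drive: take in full, 12 person-hours for value 38 → 29 left.
All 11 person-hours of Tree Plant fit (value 33) → 18 remain.
18 person-hours left: a 18/24 share of Library gives 51×18/24 = 38.25.
Total value = 221.25.

221.25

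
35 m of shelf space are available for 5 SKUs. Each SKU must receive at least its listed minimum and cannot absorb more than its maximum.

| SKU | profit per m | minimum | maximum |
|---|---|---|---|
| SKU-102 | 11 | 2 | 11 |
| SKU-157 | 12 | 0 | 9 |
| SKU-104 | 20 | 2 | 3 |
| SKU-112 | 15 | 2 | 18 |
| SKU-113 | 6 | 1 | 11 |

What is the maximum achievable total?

Meeting every minimum uses 2+0+2+2+1 = 7 m, leaving 28.
Rank by profit per m: SKU-104 20 > SKU-112 15 > SKU-157 12 > SKU-102 11 > SKU-113 6.
SKU-104: +1 to 3 (cap) ; 27 left.
SKU-112 takes 16 more to reach its cap of 18 ; 11 left.
SKU-157: +9 to 9 (cap) ; 2 left.
SKU-102 has room for 9 more but only 2 remain, so it gets 4.
Total = 11×4 + 12×9 + 20×3 + 15×18 + 6×1 = 488.

488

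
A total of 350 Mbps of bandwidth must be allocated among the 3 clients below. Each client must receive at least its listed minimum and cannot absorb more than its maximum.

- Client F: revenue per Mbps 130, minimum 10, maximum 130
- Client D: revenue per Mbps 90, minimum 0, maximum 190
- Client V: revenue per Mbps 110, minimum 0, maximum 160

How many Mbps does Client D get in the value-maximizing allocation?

Meeting every minimum uses 10+0+0 = 10 Mbps, leaving 340.
Highest revenue per Mbps first: Client F 130 > Client V 110 > Client D 90.
Give Client F 120 more to hit its cap of 130 ; 220 left.
Give Client V 160 more to hit its cap of 160 ; 60 left.
Client D: +60 (room for 190) → 60. Pool exhausted.

60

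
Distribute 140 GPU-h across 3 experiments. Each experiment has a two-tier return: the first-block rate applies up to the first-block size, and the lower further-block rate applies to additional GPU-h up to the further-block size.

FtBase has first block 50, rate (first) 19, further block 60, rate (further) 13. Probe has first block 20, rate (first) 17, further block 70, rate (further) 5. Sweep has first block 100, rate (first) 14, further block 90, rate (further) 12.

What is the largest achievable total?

Rank every tier by rate: FtBase/tier1 19 > Probe/tier1 17 > Sweep/tier1 14 > FtBase/tier2 13 > Sweep/tier2 12 > Probe/tier2 5.
FtBase tier1 at 19: fill all 50 ; 90 left.
Probe/tier1 (17): +20 ; 70 left.
Sweep tier1 at 14: only 70 left, fill 70.
Total = 19×50 + 17×20 + 14×70 = 2270.

2270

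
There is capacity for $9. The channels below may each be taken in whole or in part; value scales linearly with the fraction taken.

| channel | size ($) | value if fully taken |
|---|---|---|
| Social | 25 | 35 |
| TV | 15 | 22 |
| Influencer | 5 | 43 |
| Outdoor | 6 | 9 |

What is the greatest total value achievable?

49

Sort by value density: Influencer 43/5≈8.6, Outdoor 9/6≈1.5, TV 22/15≈1.47, Social 35/25≈1.4.
Take all of Influencer (5 $, value 43) → 4 $ left.
Only 4 $ remain; take 4/6 of Outdoor for value 9×4/6 = 6.
Total value = 49.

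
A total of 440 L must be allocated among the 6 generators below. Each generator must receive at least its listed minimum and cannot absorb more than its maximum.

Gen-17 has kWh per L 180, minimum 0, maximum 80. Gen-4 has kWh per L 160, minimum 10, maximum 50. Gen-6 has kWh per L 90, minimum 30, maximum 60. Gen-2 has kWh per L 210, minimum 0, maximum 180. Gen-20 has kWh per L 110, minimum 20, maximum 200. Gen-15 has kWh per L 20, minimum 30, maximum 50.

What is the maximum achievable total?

Meeting every minimum uses 0+10+30+0+20+30 = 90 L, leaving 350.
Rank by kWh per L: Gen-2 210 > Gen-17 180 > Gen-4 160 > Gen-20 110 > Gen-6 90 > Gen-15 20.
Give Gen-2 180 more to hit its cap of 180 ; 170 left.
Give Gen-17 80 more to hit its cap of 80 ; 90 left.
Gen-4: +40 to 50 (cap) ; 50 left.
Gen-20 has room for 180 more but only 50 remain, so it gets 70.
Total = 180×80 + 160×50 + 90×30 + 210×180 + 110×70 + 20×30 = 71200.

71200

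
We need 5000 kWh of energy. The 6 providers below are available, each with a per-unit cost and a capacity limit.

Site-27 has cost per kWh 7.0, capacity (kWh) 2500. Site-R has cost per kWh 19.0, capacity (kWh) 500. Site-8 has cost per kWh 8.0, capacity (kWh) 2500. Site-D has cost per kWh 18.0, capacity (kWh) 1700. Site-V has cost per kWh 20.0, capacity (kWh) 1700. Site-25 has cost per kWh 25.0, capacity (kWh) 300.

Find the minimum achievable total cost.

37500

Fill from the cheapest provider first.
Take 2500 from Site-27 at 7.0 ; need 2500 more.
Take 2500 from Site-8 at 8.0 ; need 0 more.
Site-D, Site-R, Site-V, Site-25: unused.
Cost = 2500×7.0 + 2500×8.0 = 37500.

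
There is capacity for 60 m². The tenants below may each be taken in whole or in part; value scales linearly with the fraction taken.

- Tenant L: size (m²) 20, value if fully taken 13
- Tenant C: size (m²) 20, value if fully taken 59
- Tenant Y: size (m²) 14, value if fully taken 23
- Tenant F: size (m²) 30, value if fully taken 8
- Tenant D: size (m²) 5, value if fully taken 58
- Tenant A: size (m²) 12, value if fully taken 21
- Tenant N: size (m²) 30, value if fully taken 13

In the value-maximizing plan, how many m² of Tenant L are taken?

9

Best value per unit of size first: Tenant D 58/5≈11.6, Tenant C 59/20≈2.95, Tenant A 21/12≈1.75, Tenant Y 23/14≈1.64, Tenant L 13/20≈0.65, Tenant N 13/30≈0.433, Tenant F 8/30≈0.267.
All 5 m² of Tenant D fit (value 58) → 55 remain.
Tenant C: take in full, 20 m² for value 59 → 35 left.
Take all of Tenant A (12 m², value 21) → 23 m² left.
Tenant Y: take in full, 14 m² for value 23 → 9 left.
9 m² left: a 9/20 share of Tenant L gives 13×9/20 = 5.85.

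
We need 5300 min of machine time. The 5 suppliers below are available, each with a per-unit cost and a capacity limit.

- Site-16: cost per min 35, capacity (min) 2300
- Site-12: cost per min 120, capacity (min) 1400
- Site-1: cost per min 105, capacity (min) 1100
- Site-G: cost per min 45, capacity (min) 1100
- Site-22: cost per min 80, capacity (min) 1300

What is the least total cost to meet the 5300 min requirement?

Fill from the cheapest supplier first.
Site-16 (35): use full 2300 — 3000 min to go.
Site-G (45): use full 1100 — 1900 min to go.
Site-22 (80): use full 1300 — 600 min to go.
Take 600 from Site-1 at 105 to finish.
Site-12: unused.
Cost = 2300×35 + 1100×45 + 1300×80 + 600×105 = 297000.

297000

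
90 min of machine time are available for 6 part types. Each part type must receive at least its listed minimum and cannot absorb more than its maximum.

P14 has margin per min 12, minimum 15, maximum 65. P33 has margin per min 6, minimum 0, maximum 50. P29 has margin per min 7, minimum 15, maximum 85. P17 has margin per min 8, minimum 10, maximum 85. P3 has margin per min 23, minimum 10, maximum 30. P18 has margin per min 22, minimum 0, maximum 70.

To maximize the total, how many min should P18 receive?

Meeting every minimum uses 15+0+15+10+10+0 = 50 min, leaving 40.
Order the part types by margin per min: P3 23 > P18 22 > P14 12 > P17 8 > P29 7 > P33 6.
Give P3 20 more to hit its cap of 30 ; 20 left.
P18: +20 (room for 70) → 20. Pool exhausted.

20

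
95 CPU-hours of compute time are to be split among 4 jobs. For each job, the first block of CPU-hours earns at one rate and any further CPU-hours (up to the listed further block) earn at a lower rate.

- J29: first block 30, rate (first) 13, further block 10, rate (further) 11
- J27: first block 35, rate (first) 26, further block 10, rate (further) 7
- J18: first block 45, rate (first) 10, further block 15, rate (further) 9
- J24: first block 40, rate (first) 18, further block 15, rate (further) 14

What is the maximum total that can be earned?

1905

Treat each block as its own option and order by rate: J27/first 26 > J24/first 18 > J24/second 14 > J29/first 13 > J29/second 11 > J18/first 10 > J18/second 9 > J27/second 7.
J27 first at 26: fill all 35 — 60 left.
Fill J24 first block (40 at 18) — 20 left.
J24/second (14): +15 — 5 left.
5 remain; put them into J29 first at 13.
Total = 26×35 + 18×40 + 14×15 + 13×5 = 1905.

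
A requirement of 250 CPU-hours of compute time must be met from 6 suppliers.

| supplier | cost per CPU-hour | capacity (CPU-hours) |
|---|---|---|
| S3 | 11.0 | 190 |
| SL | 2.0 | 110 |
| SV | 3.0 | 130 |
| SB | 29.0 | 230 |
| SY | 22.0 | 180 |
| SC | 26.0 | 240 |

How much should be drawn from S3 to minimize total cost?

10

Cheapest first:
SL at 2.0: take all 110 CPU-hours → 140 still needed.
SV at 3.0: take all 130 CPU-hours → 10 still needed.
S3 (11.0): take the remaining 10 → done.
SY, SC, SB: unused.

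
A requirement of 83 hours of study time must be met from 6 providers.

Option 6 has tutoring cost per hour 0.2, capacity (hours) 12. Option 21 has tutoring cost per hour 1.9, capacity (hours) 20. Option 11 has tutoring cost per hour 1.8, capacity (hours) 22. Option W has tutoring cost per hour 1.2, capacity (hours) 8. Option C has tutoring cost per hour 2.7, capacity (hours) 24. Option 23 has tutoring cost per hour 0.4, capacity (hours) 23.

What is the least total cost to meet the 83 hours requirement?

95

Use providers in increasing cost order.
Option 6 (0.2): use full 12 ; 71 hours to go.
Option 23 (0.4): use full 23 ; 48 hours to go.
Take 8 from Option W at 1.2 ; need 40 more.
Take 22 from Option 11 at 1.8 ; need 18 more.
Take 18 from Option 21 at 1.9 to finish.
Option C: unused.
Cost = 12×0.2 + 23×0.4 + 8×1.2 + 22×1.8 + 18×1.9 = 95.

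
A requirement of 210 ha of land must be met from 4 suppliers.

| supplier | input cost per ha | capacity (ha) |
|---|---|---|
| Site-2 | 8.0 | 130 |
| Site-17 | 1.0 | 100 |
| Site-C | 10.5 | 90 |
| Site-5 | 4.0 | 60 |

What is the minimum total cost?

740

Fill from the cheapest supplier first.
Site-17 (1.0): use full 100 → 110 ha to go.
Site-5 (4.0): use full 60 → 50 ha to go.
Site-2 (8.0): take the remaining 50 → done.
Site-C: unused.
Cost = 100×1.0 + 60×4.0 + 50×8.0 = 740.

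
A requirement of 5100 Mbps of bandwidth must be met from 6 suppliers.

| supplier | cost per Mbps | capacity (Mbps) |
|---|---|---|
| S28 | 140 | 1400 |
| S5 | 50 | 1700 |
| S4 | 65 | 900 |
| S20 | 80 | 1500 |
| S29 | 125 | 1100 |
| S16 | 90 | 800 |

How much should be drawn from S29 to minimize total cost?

Cheapest first:
S5 (50): use full 1700 → 3400 Mbps to go.
S4 (65): use full 900 → 2500 Mbps to go.
S20 (80): use full 1500 → 1000 Mbps to go.
Take 800 from S16 at 90 → need 200 more.
S29 (125): take the remaining 200 → done.
S28: unused.

200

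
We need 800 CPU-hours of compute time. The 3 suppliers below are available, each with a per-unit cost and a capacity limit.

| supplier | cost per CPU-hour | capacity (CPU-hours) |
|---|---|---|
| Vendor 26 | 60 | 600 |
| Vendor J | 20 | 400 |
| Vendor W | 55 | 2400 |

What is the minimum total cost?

30000

Use suppliers in increasing cost order.
Vendor J (20): use full 400 ; 400 CPU-hours to go.
Vendor W (55): take the remaining 400 ; done.
Vendor 26: unused.
Cost = 400×20 + 400×55 = 30000.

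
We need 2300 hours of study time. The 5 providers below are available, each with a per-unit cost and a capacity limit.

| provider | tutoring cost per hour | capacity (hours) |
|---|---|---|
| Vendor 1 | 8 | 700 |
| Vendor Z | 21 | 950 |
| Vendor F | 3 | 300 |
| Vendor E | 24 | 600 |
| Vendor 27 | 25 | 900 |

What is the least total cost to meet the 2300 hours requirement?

34850

Fill from the cheapest provider first.
Vendor F (3): use full 300 → 2000 hours to go.
Vendor 1 (8): use full 700 → 1300 hours to go.
Take 950 from Vendor Z at 21 → need 350 more.
Vendor E at 24: take 350 of its 600 → requirement met.
Vendor 27: unused.
Cost = 300×3 + 700×8 + 950×21 + 350×24 = 34850.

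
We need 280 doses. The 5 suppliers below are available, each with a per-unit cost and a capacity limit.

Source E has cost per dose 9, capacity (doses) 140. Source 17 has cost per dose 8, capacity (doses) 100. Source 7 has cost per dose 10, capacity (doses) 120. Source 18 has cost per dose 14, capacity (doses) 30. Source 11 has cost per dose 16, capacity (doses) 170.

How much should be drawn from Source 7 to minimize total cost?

Use suppliers in increasing cost order.
Source 17 at 8: take all 100 doses — 180 still needed.
Take 140 from Source E at 9 — need 40 more.
Take 40 from Source 7 at 10 to finish.
Source 18, Source 11: unused.

40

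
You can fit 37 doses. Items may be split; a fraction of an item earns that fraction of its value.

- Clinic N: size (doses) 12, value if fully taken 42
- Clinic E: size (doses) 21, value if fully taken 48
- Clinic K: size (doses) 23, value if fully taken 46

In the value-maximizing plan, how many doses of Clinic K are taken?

4

Sort by value density: Clinic N 42/12≈3.5, Clinic E 48/21≈2.29, Clinic K 46/23≈2.
All 12 doses of Clinic N fit (value 42) — 25 remain.
All 21 doses of Clinic E fit (value 48) — 4 remain.
Only 4 doses remain; take 4/23 of Clinic K for value 46×4/23 = 8.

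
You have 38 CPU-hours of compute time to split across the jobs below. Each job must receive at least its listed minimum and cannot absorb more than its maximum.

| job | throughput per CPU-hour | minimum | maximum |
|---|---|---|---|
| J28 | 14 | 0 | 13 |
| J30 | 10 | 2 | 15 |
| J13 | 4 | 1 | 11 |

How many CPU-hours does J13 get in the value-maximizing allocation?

10

Meeting every minimum uses 0+2+1 = 3 CPU-hours, leaving 35.
Order the jobs by throughput per CPU-hour: J28 14 > J30 10 > J13 4.
J28: +13 to 13 (cap) — 22 left.
J30 takes 13 more to reach its cap of 15 — 9 left.
J13 has room for 10 more but only 9 remain, so it gets 10.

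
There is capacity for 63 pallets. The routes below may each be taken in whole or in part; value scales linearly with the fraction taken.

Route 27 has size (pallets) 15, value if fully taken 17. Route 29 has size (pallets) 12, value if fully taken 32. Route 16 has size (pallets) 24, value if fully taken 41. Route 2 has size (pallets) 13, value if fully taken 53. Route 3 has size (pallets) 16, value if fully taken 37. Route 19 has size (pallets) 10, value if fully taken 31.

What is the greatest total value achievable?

Best value per unit of size first: Route 2 53/13≈4.08, Route 19 31/10≈3.1, Route 29 32/12≈2.67, Route 3 37/16≈2.31, Route 16 41/24≈1.71, Route 27 17/15≈1.13.
Take all of Route 2 (13 pallets, value 53) → 50 pallets left.
All 10 pallets of Route 19 fit (value 31) → 40 remain.
Take all of Route 29 (12 pallets, value 32) → 28 pallets left.
All 16 pallets of Route 3 fit (value 37) → 12 remain.
12 pallets left: a 12/24 share of Route 16 gives 41×12/24 = 20.5.
Total value = 173.5.

173.5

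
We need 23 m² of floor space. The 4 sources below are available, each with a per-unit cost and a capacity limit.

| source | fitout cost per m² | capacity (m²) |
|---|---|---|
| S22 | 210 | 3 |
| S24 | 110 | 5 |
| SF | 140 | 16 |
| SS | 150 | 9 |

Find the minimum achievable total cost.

3090

Use sources in increasing cost order.
S24 (110): use full 5 ; 18 m² to go.
SF (140): use full 16 ; 2 m² to go.
Take 2 from SS at 150 to finish.
S22: unused.
Cost = 5×110 + 16×140 + 2×150 = 3090.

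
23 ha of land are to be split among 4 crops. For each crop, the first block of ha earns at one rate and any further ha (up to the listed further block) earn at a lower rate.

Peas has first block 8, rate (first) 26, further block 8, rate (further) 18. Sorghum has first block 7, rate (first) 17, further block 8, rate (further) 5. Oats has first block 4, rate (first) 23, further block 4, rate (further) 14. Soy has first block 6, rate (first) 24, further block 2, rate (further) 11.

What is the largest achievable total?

534

Order all 8 blocks by rate: Peas/tier1 26 > Soy/tier1 24 > Oats/tier1 23 > Peas/tier2 18 > Sorghum/tier1 17 > Oats/tier2 14 > Soy/tier2 11 > Sorghum/tier2 5.
Fill Peas tier1 block (8 at 26) — 15 left.
Fill Soy tier1 block (6 at 24) — 9 left.
Oats/tier1 (23): +4 — 5 left.
Peas/tier2: +5 of 8 at 18; pool empty.
Total = 26×8 + 24×6 + 23×4 + 18×5 = 534.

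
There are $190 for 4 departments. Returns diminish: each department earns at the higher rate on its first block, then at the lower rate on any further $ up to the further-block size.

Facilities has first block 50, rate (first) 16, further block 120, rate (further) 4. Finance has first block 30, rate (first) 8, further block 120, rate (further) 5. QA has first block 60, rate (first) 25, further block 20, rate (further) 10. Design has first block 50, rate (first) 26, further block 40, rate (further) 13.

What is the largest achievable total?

3990

Order all 8 blocks by rate: Design/T1 26 > QA/T1 25 > Facilities/T1 16 > Design/T2 13 > QA/T2 10 > Finance/T1 8 > Finance/T2 5 > Facilities/T2 4.
Fill Design T1 block (50 at 26) — 140 left.
Fill QA T1 block (60 at 25) — 80 left.
Facilities T1 at 16: fill all 50 — 30 left.
Design/T2: +30 of 40 at 13; pool empty.
Total = 26×50 + 25×60 + 16×50 + 13×30 = 3990.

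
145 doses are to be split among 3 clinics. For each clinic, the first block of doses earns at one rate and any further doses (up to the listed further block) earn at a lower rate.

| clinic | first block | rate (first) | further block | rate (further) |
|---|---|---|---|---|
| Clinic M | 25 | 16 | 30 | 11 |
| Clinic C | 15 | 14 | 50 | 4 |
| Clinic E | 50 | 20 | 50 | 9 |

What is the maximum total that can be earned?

2165

Rank every tier by rate: Clinic E/tier1 20 > Clinic M/tier1 16 > Clinic C/tier1 14 > Clinic M/tier2 11 > Clinic E/tier2 9 > Clinic C/tier2 4.
Clinic E/tier1 (20): +50 — 95 left.
Clinic M tier1 at 16: fill all 25 — 70 left.
Fill Clinic C tier1 block (15 at 14) — 55 left.
Clinic M/tier2 (11): +30 — 25 left.
Clinic E/tier2: +25 of 50 at 9; pool empty.
Total = 20×50 + 16×25 + 14×15 + 11×30 + 9×25 = 2165.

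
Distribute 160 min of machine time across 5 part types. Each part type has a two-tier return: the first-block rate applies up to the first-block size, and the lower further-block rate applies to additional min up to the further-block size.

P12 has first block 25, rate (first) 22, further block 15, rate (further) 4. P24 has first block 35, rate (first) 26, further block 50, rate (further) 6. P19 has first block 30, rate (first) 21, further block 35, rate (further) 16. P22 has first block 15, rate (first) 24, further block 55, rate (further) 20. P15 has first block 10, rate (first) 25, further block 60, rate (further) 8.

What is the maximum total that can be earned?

Rank every tier by rate: P24/T1 26 > P15/T1 25 > P22/T1 24 > P12/T1 22 > P19/T1 21 > P22/T2 20 > P19/T2 16 > P15/T2 8 > P24/T2 6 > P12/T2 4.
Fill P24 T1 block (35 at 26) → 125 left.
Fill P15 T1 block (10 at 25) → 115 left.
P22/T1 (24): +15 → 100 left.
Fill P12 T1 block (25 at 22) → 75 left.
P19/T1 (21): +30 → 45 left.
P22 T2 at 20: only 45 left, fill 45.
Total = 26×35 + 25×10 + 24×15 + 22×25 + 21×30 + 20×45 = 3600.

3600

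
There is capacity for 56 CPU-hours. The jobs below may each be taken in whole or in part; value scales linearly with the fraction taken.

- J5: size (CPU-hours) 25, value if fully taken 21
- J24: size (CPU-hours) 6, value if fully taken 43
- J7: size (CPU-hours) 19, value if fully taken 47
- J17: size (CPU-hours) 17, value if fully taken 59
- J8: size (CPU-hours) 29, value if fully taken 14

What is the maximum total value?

Sort by value density: J24 43/6≈7.17, J17 59/17≈3.47, J7 47/19≈2.47, J5 21/25≈0.84, J8 14/29≈0.483.
J24: take in full, 6 CPU-hours for value 43 ; 50 left.
Take all of J17 (17 CPU-hours, value 59) ; 33 CPU-hours left.
All 19 CPU-hours of J7 fit (value 47) ; 14 remain.
Fill the last 14 CPU-hours with part of J5: 14/25 of it earns 11.76.
Total value = 160.76.

160.76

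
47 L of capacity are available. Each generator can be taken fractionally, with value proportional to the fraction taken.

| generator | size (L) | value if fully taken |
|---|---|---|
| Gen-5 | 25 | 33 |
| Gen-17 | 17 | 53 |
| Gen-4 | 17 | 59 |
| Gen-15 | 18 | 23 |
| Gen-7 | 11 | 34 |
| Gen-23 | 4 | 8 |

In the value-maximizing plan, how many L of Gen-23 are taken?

Best value per unit of size first: Gen-4 59/17≈3.47, Gen-17 53/17≈3.12, Gen-7 34/11≈3.09, Gen-23 8/4≈2, Gen-5 33/25≈1.32, Gen-15 23/18≈1.28.
Gen-4: take in full, 17 L for value 59 ; 30 left.
Gen-17: take in full, 17 L for value 53 ; 13 left.
All 11 L of Gen-7 fit (value 34) ; 2 remain.
Fill the last 2 L with part of Gen-23: 2/4 of it earns 4.

2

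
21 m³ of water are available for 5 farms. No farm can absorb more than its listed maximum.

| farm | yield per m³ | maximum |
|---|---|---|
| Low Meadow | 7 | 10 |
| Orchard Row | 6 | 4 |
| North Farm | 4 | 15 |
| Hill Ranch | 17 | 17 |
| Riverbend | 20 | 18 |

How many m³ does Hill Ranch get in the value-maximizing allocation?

Rank by yield per m³: Riverbend 20 > Hill Ranch 17 > Low Meadow 7 > Orchard Row 6 > North Farm 4.
Give Riverbend 18 to hit its cap of 18 → 3 left.
Only 3 left; Hill Ranch takes them to reach 3.

3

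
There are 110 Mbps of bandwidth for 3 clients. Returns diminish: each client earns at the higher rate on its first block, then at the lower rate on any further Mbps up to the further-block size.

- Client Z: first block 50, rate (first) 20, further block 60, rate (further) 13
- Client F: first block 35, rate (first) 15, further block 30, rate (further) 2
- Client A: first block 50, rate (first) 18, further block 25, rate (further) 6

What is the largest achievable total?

2050

Treat each block as its own option and order by rate: Client Z/tier1 20 > Client A/tier1 18 > Client F/tier1 15 > Client Z/tier2 13 > Client A/tier2 6 > Client F/tier2 2.
Client Z tier1 at 20: fill all 50 → 60 left.
Client A tier1 at 18: fill all 50 → 10 left.
Client F/tier1: +10 of 35 at 15; pool empty.
Total = 20×50 + 18×50 + 15×10 = 2050.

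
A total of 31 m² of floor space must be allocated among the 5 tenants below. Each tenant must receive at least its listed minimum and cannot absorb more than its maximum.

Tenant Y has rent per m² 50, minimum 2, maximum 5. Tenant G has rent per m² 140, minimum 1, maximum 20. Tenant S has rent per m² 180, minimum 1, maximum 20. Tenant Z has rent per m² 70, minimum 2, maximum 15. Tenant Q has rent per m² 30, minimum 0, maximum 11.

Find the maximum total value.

4820

Meeting every minimum uses 2+1+1+2+0 = 6 m², leaving 25.
Rank by rent per m²: Tenant S 180 > Tenant G 140 > Tenant Z 70 > Tenant Y 50 > Tenant Q 30.
Tenant S takes 19 more to reach its cap of 20 → 6 left.
Tenant G has room for 19 more but only 6 remain, so it gets 7.
Total = 50×2 + 140×7 + 180×20 + 70×2 = 4820.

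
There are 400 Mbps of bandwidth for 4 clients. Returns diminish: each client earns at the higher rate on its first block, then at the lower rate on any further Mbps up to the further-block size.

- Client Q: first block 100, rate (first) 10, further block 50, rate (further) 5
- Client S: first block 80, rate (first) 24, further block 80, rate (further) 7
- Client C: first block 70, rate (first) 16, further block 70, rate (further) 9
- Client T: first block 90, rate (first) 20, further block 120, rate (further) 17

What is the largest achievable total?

7280

Order all 8 blocks by rate: Client S/first 24 > Client T/first 20 > Client T/second 17 > Client C/first 16 > Client Q/first 10 > Client C/second 9 > Client S/second 7 > Client Q/second 5.
Client S/first (24): +80 ; 320 left.
Fill Client T first block (90 at 20) ; 230 left.
Client T/second (17): +120 ; 110 left.
Fill Client C first block (70 at 16) ; 40 left.
40 remain; put them into Client Q first at 10.
Total = 24×80 + 20×90 + 17×120 + 16×70 + 10×40 = 7280.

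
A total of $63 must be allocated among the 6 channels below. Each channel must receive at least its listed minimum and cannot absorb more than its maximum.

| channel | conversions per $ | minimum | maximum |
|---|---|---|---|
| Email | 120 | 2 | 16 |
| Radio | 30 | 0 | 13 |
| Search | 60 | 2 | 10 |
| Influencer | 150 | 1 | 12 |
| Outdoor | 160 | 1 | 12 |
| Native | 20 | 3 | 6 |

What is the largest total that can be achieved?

Meeting every minimum uses 2+0+2+1+1+3 = 9 $, leaving 54.
Order the channels by conversions per $: Outdoor 160 > Influencer 150 > Email 120 > Search 60 > Radio 30 > Native 20.
Outdoor takes 11 more to reach its cap of 12 → 43 left.
Influencer takes 11 more to reach its cap of 12 → 32 left.
Email takes 14 more to reach its cap of 16 → 18 left.
Give Search 8 more to hit its cap of 10 → 10 left.
Radio: +10 (room for 13) → 10. Pool exhausted.
Total = 120×16 + 30×10 + 60×10 + 150×12 + 160×12 + 20×3 = 6600.

6600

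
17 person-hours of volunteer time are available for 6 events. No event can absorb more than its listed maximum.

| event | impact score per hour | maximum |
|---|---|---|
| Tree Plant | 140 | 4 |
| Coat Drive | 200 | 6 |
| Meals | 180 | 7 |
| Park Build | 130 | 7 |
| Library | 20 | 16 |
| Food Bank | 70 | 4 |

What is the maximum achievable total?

3020

Order the events by impact score per hour: Coat Drive 200 > Meals 180 > Tree Plant 140 > Park Build 130 > Food Bank 70 > Library 20.
Coat Drive: +6 to 6 (cap) — 11 left.
Give Meals 7 to hit its cap of 7 — 4 left.
Tree Plant takes 4 to reach its cap of 4 — 0 left.
Total = 140×4 + 200×6 + 180×7 = 3020.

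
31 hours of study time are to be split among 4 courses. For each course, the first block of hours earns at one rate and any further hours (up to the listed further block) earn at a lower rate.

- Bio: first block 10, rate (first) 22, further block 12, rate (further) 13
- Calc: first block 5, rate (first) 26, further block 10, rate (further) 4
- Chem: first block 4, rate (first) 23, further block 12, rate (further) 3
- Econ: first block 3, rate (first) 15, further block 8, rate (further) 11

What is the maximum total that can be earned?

Rank every tier by rate: Calc/first 26 > Chem/first 23 > Bio/first 22 > Econ/first 15 > Bio/second 13 > Econ/second 11 > Calc/second 4 > Chem/second 3.
Fill Calc first block (5 at 26) — 26 left.
Fill Chem first block (4 at 23) — 22 left.
Bio first at 22: fill all 10 — 12 left.
Econ first at 15: fill all 3 — 9 left.
Bio second at 13: only 9 left, fill 9.
Total = 26×5 + 23×4 + 22×10 + 15×3 + 13×9 = 604.

604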